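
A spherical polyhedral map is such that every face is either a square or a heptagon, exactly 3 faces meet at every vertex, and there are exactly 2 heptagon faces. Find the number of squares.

7

Let x be the number of squares; then F = 2 + x.
Edge–face incidences: 2E = 7·2 + 4·x = 14 + 4x.
Every vertex has degree 3, so 3V = 2E.
Euler: V − E + F = 2 ⇒ (2E)/3 − E + (2 + x) = 2.
Multiply by 6: 2·(2E) − 3·(2E) + 6·(2 + x) = 12, i.e. 12 + 6x − (14 + 4x) = 12.
Collecting terms: 2x − 2 = 12, so 2x = 14, so x = 7.
Then 2E = 14 + 4·7 = 42, so E = 21, V = 2E/3 = 14, F = 2 + 7 = 9.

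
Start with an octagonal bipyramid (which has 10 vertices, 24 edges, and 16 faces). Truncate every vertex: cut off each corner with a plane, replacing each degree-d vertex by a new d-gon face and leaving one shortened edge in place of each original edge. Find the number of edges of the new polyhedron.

Truncation replaces each original edge-end by a new vertex, so V′ = 2E = 48.
Each original edge survives, and each old vertex of degree d contributes d new edges; summing degrees gives Σd = 2E, so E′ = E + 2E = 3E = 72.
Each original face survives and each original vertex becomes one new face: F′ = F + V = 26.

72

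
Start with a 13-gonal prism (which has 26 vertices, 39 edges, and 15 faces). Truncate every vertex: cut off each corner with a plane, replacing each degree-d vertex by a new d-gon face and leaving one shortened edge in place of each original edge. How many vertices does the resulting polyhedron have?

78

Truncation replaces each original edge-end by a new vertex, so V′ = 2E = 78.
Each original edge survives, and each old vertex of degree d contributes d new edges; summing degrees gives Σd = 2E, so E′ = E + 2E = 3E = 117.
Each original face survives and each original vertex becomes one new face: F′ = F + V = 41.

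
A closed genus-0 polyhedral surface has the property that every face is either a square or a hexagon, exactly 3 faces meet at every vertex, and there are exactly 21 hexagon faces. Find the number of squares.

6

Let x be the number of squares; then F = 21 + x.
Edge–face incidences: 2E = 6·21 + 4·x = 126 + 4x.
Every vertex has degree 3, so 3V = 2E.
Euler: V − E + F = 2 ⇒ (2E)/3 − E + (21 + x) = 2.
Multiply by 6: 2·(2E) − 3·(2E) + 6·(21 + x) = 12, i.e. 126 + 6x − (126 + 4x) = 12.
Collecting terms: 2x = 12, so x = 6.
Then 2E = 126 + 4·6 = 150, so E = 75, V = 2E/3 = 50, F = 21 + 6 = 27.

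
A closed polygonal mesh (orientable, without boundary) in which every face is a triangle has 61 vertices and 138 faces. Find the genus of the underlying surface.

5

Every face is a triangle, so 2E = 3·138 = 414, giving E = 207.
χ = V − E + F = 61 − 207 + 138 = -8.
For a closed orientable surface χ = 2 − 2g, so g = (2 − (-8))/2 = 5.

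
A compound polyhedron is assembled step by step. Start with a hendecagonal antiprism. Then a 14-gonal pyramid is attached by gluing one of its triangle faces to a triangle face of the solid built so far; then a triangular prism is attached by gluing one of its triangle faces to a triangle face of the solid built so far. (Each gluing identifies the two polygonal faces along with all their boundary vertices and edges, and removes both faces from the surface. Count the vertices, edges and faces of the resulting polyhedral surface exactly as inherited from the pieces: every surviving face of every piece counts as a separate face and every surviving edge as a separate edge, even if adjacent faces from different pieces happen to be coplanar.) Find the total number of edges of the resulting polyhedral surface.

A hendecagonal antiprism: V=22, E=44, F=24.
Attach a 14-gonal pyramid (V=15, E=28, F=15) along a 3-gon: merge 3 vertices and 3 edges, delete both glued faces → V=34, E=69, F=37.
Attach a triangular prism (V=6, E=9, F=5) along a 3-gon: merge 3 vertices and 3 edges, delete both glued faces → V=37, E=75, F=40.
Check: V − E + F = 37 − 75 + 40 = 2.

75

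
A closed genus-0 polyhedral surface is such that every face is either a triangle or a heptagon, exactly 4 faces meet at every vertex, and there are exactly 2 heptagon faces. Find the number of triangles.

14

Let x be the number of triangles; then F = 2 + x.
Edge–face incidences: 2E = 7·2 + 3·x = 14 + 3x.
Every vertex has degree 4, so 4V = 2E.
Euler: V − E + F = 2 ⇒ (2E)/4 − E + (2 + x) = 2.
Multiply by 8: 2·(2E) − 4·(2E) + 8·(2 + x) = 16, i.e. 16 + 8x − 2·(14 + 3x) = 16.
Collecting terms: 2x − 12 = 16, so 2x = 28, so x = 14.
Then 2E = 14 + 3·14 = 56, so E = 28, V = 2E/4 = 14, F = 2 + 14 = 16.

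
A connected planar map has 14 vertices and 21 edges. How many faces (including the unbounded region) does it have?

9

Euler's formula for a connected plane graph: V − E + F = 2, so F = 2 − 14 + 21 = 9.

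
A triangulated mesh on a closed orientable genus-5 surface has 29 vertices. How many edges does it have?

χ = 2 − 2·5 = -8, and every face is a triangle so 3F = 2E.
V − E + F = -8 with E = 3F/2 gives 29 − (3/2 − 1)·F = -8, so F = 74 and E = 111.

111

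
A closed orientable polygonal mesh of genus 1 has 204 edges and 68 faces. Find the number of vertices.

136

For a closed orientable surface of genus 1, χ = 2 − 2·1 = 0.
V = 0 + E − F = 0 + 204 − 68 = 136.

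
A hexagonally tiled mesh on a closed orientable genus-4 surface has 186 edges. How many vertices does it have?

118

χ = 2 − 2·4 = -6, and every face is a hexagon so 6F = 2E.
F = 2E/6 = 62. Then V = -6 + E − F = -6 + 186 − 62 = 118.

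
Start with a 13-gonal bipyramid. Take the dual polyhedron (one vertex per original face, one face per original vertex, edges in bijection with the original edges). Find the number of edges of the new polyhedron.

39

The base solid has V = 15, E = 39, F = 26.
The dual swaps V and F and preserves E: V′ = F = 26, E′ = E = 39, F′ = V = 15.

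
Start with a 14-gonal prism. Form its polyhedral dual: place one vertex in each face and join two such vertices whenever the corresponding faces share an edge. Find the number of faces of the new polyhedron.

The base solid has V = 28, E = 42, F = 16.
The dual swaps V and F and preserves E: V′ = F = 16, E′ = E = 42, F′ = V = 28.

28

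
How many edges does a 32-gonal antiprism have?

128

An antiprism on an n-gon has two n-gon caps and 2n triangles: V = 2·32 = 64, E = 4·32 = 128, F = 2·32 + 2 = 66.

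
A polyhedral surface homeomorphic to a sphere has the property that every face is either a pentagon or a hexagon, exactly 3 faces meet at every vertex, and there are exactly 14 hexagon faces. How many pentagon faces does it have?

12

Let x be the number of pentagons; then F = 14 + x.
Edge–face incidences: 2E = 6·14 + 5·x = 84 + 5x.
Every vertex has degree 3, so 3V = 2E.
Euler: V − E + F = 2 ⇒ (2E)/3 − E + (14 + x) = 2.
Multiply by 6: 2·(2E) − 3·(2E) + 6·(14 + x) = 12, i.e. 84 + 6x − (84 + 5x) = 12.
Collecting terms: x = 12.
Then 2E = 84 + 5·12 = 144, so E = 72, V = 2E/3 = 48, F = 14 + 12 = 26.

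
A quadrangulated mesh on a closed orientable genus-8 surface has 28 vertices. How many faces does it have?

42

χ = 2 − 2·8 = -14, and every face is a square so 4F = 2E.
V − E + F = -14 with E = 4F/2 gives 28 − (4/2 − 1)·F = -14, so F = 42 and E = 84.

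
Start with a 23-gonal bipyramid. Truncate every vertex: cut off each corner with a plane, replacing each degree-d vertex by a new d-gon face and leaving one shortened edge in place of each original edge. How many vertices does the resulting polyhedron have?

The base solid has V = 25, E = 69, F = 46.
Truncation replaces each original edge-end by a new vertex, so V′ = 2E = 138.
Each original edge survives, and each old vertex of degree d contributes d new edges; summing degrees gives Σd = 2E, so E′ = E + 2E = 3E = 207.
Each original face survives and each original vertex becomes one new face: F′ = F + V = 71.

138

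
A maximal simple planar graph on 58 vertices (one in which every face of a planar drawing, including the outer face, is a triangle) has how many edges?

In a plane triangulation 3F = 2E and V − E + F = 2, so E = 3V − 6 = 3·58 − 6 = 168.

168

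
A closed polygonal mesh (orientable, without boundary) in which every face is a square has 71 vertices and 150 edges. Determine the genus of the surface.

Every face is a square and each edge borders two faces, so 4F = 2·150, giving F = 75.
χ = V − E + F = 71 − 150 + 75 = -4.
For a closed orientable surface χ = 2 − 2g, so g = (2 − (-4))/2 = 3.

3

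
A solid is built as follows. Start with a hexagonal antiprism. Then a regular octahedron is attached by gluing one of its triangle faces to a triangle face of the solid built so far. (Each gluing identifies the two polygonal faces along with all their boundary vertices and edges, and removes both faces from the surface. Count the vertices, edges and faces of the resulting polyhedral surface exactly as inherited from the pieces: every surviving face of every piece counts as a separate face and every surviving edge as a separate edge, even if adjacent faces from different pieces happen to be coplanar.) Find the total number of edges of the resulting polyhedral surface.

A hexagonal antiprism: V=12, E=24, F=14.
Attach a regular octahedron (V=6, E=12, F=8) along a 3-gon: merge 3 vertices and 3 edges, delete both glued faces → V=15, E=33, F=20.
Check: V − E + F = 15 − 33 + 20 = 2.

33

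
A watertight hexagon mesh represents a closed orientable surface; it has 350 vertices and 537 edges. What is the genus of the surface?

Every face is a hexagon and each edge borders two faces, so 6F = 2·537, giving F = 179.
χ = V − E + F = 350 − 537 + 179 = -8.
For a closed orientable surface χ = 2 − 2g, so g = (2 − (-8))/2 = 5.

5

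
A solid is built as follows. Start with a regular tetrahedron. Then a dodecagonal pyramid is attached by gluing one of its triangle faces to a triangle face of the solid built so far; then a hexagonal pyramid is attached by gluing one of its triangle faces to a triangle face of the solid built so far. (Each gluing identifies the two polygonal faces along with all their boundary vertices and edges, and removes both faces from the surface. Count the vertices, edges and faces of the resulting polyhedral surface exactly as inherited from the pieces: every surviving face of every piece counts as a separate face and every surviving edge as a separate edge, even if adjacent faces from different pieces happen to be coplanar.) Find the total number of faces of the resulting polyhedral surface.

A regular tetrahedron: V=4, E=6, F=4.
Attach a dodecagonal pyramid (V=13, E=24, F=13) along a 3-gon: merge 3 vertices and 3 edges, delete both glued faces → V=14, E=27, F=15.
Attach a hexagonal pyramid (V=7, E=12, F=7) along a 3-gon: merge 3 vertices and 3 edges, delete both glued faces → V=18, E=36, F=20.
Check: V − E + F = 18 − 36 + 20 = 2.

20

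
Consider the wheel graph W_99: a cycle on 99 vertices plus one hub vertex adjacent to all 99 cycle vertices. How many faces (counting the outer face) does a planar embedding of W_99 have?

100

W_99 has V = 99 + 1 = 100 vertices and E = 2·99 = 198 edges.
By Euler's formula F = 2 − V + E = 2 − 100 + 198 = 100.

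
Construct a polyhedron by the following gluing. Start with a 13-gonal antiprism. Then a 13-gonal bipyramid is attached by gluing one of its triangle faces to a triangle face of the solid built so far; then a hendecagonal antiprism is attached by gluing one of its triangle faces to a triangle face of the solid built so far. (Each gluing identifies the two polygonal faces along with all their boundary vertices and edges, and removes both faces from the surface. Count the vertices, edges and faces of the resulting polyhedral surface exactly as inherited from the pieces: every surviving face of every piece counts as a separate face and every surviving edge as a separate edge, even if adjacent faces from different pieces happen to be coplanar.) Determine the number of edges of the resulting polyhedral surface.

129

A 13-gonal antiprism: V=26, E=52, F=28.
Attach a 13-gonal bipyramid (V=15, E=39, F=26) along a 3-gon: merge 3 vertices and 3 edges, delete both glued faces → V=38, E=88, F=52.
Attach a hendecagonal antiprism (V=22, E=44, F=24) along a 3-gon: merge 3 vertices and 3 edges, delete both glued faces → V=57, E=129, F=74.
Check: V − E + F = 57 − 129 + 74 = 2.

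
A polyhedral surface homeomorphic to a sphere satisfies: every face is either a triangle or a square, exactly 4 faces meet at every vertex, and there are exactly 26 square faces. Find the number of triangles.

8

Let x be the number of triangles; then F = 26 + x.
Edge–face incidences: 2E = 4·26 + 3·x = 104 + 3x.
Every vertex has degree 4, so 4V = 2E.
Euler: V − E + F = 2 ⇒ (2E)/4 − E + (26 + x) = 2.
Multiply by 8: 2·(2E) − 4·(2E) + 8·(26 + x) = 16, i.e. 208 + 8x − 2·(104 + 3x) = 16.
Collecting terms: 2x = 16, so x = 8.
Then 2E = 104 + 3·8 = 128, so E = 64, V = 2E/4 = 32, F = 26 + 8 = 34.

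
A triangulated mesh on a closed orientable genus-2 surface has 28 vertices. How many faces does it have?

60

χ = 2 − 2·2 = -2, and every face is a triangle so 3F = 2E.
V − E + F = -2 with E = 3F/2 gives 28 − (3/2 − 1)·F = -2, so F = 60 and E = 90.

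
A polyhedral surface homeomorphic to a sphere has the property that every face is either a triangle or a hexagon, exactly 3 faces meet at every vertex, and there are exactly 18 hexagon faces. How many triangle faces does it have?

Let x be the number of triangles; then F = 18 + x.
Edge–face incidences: 2E = 6·18 + 3·x = 108 + 3x.
Every vertex has degree 3, so 3V = 2E.
Euler: V − E + F = 2 ⇒ (2E)/3 − E + (18 + x) = 2.
Multiply by 6: 2·(2E) − 3·(2E) + 6·(18 + x) = 12, i.e. 108 + 6x − (108 + 3x) = 12.
Collecting terms: 3x = 12, so x = 4.
Then 2E = 108 + 3·4 = 120, so E = 60, V = 2E/3 = 40, F = 18 + 4 = 22.

4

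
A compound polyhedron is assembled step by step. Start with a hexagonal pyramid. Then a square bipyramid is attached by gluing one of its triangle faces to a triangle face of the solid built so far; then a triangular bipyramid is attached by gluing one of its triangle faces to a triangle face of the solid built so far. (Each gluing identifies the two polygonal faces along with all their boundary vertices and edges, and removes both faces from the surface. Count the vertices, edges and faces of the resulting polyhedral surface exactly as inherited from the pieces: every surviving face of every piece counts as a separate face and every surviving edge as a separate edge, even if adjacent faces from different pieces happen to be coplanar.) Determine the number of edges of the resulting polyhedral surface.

A hexagonal pyramid: V=7, E=12, F=7.
Attach a square bipyramid (V=6, E=12, F=8) along a 3-gon: merge 3 vertices and 3 edges, delete both glued faces → V=10, E=21, F=13.
Attach a triangular bipyramid (V=5, E=9, F=6) along a 3-gon: merge 3 vertices and 3 edges, delete both glued faces → V=12, E=27, F=17.
Check: V − E + F = 12 − 27 + 17 = 2.

27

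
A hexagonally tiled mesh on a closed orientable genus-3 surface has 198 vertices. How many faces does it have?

101

χ = 2 − 2·3 = -4, and every face is a hexagon so 6F = 2E.
V − E + F = -4 with E = 6F/2 gives 198 − (6/2 − 1)·F = -4, so F = 101 and E = 303.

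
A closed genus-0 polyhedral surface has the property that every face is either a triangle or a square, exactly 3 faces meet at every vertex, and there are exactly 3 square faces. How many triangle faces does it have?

2

Let x be the number of triangles; then F = 3 + x.
Edge–face incidences: 2E = 4·3 + 3·x = 12 + 3x.
Every vertex has degree 3, so 3V = 2E.
Euler: V − E + F = 2 ⇒ (2E)/3 − E + (3 + x) = 2.
Multiply by 6: 2·(2E) − 3·(2E) + 6·(3 + x) = 12, i.e. 18 + 6x − (12 + 3x) = 12.
Collecting terms: 3x + 6 = 12, so 3x = 6, so x = 2.
Then 2E = 12 + 3·2 = 18, so E = 9, V = 2E/3 = 6, F = 3 + 2 = 5.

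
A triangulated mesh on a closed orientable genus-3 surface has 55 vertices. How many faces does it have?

χ = 2 − 2·3 = -4, and every face is a triangle so 3F = 2E.
V − E + F = -4 with E = 3F/2 gives 55 − (3/2 − 1)·F = -4, so F = 118 and E = 177.

118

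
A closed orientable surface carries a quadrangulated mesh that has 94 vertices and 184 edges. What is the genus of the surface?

0

Every face is a square and each edge borders two faces, so 4F = 2·184, giving F = 92.
χ = V − E + F = 94 − 184 + 92 = 2.
For a closed orientable surface χ = 2 − 2g, so g = (2 − (2))/2 = 0.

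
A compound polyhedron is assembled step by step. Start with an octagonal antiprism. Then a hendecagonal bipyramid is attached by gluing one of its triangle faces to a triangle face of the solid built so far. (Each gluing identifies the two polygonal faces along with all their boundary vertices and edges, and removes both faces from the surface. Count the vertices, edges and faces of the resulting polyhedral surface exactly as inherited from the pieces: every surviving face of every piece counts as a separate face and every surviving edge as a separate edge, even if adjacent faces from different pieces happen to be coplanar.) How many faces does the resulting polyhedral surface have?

An octagonal antiprism: V=16, E=32, F=18.
Attach a hendecagonal bipyramid (V=13, E=33, F=22) along a 3-gon: merge 3 vertices and 3 edges, delete both glued faces → V=26, E=62, F=38.
Check: V − E + F = 26 − 62 + 38 = 2.

38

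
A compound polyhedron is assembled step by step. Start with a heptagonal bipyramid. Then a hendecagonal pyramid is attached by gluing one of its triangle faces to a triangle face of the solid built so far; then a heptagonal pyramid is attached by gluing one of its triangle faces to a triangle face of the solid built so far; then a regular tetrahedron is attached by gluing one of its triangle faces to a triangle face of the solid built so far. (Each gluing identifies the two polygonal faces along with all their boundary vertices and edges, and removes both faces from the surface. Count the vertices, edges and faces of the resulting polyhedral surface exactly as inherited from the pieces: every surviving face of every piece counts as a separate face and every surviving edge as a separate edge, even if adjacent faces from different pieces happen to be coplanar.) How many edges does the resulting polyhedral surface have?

54

A heptagonal bipyramid: V=9, E=21, F=14.
Attach a hendecagonal pyramid (V=12, E=22, F=12) along a 3-gon: merge 3 vertices and 3 edges, delete both glued faces → V=18, E=40, F=24.
Attach a heptagonal pyramid (V=8, E=14, F=8) along a 3-gon: merge 3 vertices and 3 edges, delete both glued faces → V=23, E=51, F=30.
Attach a regular tetrahedron (V=4, E=6, F=4) along a 3-gon: merge 3 vertices and 3 edges, delete both glued faces → V=24, E=54, F=32.
Check: V − E + F = 24 − 54 + 32 = 2.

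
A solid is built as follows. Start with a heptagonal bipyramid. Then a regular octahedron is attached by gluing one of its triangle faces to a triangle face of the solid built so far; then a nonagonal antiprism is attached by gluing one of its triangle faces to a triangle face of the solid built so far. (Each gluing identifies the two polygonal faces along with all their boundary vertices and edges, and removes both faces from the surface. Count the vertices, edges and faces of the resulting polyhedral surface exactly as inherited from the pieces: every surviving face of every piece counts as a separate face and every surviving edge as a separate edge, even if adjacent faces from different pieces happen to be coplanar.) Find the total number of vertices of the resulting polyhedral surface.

27

A heptagonal bipyramid: V=9, E=21, F=14.
Attach a regular octahedron (V=6, E=12, F=8) along a 3-gon: merge 3 vertices and 3 edges, delete both glued faces → V=12, E=30, F=20.
Attach a nonagonal antiprism (V=18, E=36, F=20) along a 3-gon: merge 3 vertices and 3 edges, delete both glued faces → V=27, E=63, F=38.
Check: V − E + F = 27 − 63 + 38 = 2.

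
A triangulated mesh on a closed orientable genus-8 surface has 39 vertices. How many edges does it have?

χ = 2 − 2·8 = -14, and every face is a triangle so 3F = 2E.
V − E + F = -14 with E = 3F/2 gives 39 − (3/2 − 1)·F = -14, so F = 106 and E = 159.

159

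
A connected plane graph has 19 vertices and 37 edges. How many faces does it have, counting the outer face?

Euler's formula for a connected plane graph: V − E + F = 2, so F = 2 − 19 + 37 = 20.

20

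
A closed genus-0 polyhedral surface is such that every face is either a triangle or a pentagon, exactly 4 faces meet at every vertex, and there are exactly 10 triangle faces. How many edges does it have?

20

Let x be the number of pentagons; then F = 10 + x.
Edge–face incidences: 2E = 3·10 + 5·x = 30 + 5x.
Every vertex has degree 4, so 4V = 2E.
Euler: V − E + F = 2 ⇒ (2E)/4 − E + (10 + x) = 2.
Multiply by 8: 2·(2E) − 4·(2E) + 8·(10 + x) = 16, i.e. 80 + 8x − 2·(30 + 5x) = 16.
Collecting terms: −2x + 20 = 16, so −2x = −4, so x = 2.
Then 2E = 30 + 5·2 = 40, so E = 20, V = 2E/4 = 10, F = 10 + 2 = 12.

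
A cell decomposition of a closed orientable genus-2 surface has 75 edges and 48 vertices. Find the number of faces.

For a closed orientable surface of genus 2, χ = 2 − 2·2 = -2.
F = -2 − V + E = -2 − 48 + 75 = 25.

25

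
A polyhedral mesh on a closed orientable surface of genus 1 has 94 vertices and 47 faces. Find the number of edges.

141

For a closed orientable surface of genus 1, χ = 2 − 2·1 = 0.
E = V + F − (0) = 94 + 47 − (0) = 141.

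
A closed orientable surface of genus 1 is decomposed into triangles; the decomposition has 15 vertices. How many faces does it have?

χ = 2 − 2·1 = 0, and every face is a triangle so 3F = 2E.
V − E + F = 0 with E = 3F/2 gives 15 − (3/2 − 1)·F = 0, so F = 30 and E = 45.

30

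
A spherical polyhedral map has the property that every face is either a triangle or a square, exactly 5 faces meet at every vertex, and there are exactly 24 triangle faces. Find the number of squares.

Let x be the number of squares; then F = 24 + x.
Edge–face incidences: 2E = 3·24 + 4·x = 72 + 4x.
Every vertex has degree 5, so 5V = 2E.
Euler: V − E + F = 2 ⇒ (2E)/5 − E + (24 + x) = 2.
Multiply by 10: 2·(2E) − 5·(2E) + 10·(24 + x) = 20, i.e. 240 + 10x − 3·(72 + 4x) = 20.
Collecting terms: −2x + 24 = 20, so −2x = −4, so x = 2.
Then 2E = 72 + 4·2 = 80, so E = 40, V = 2E/5 = 16, F = 24 + 2 = 26.

2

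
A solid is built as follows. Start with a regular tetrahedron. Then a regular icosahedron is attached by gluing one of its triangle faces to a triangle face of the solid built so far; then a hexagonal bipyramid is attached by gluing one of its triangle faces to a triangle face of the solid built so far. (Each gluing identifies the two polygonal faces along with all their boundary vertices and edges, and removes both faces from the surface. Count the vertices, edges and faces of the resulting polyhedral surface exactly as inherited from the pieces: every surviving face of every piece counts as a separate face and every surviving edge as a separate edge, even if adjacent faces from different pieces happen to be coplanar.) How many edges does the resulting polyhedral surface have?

A regular tetrahedron: V=4, E=6, F=4.
Attach a regular icosahedron (V=12, E=30, F=20) along a 3-gon: merge 3 vertices and 3 edges, delete both glued faces → V=13, E=33, F=22.
Attach a hexagonal bipyramid (V=8, E=18, F=12) along a 3-gon: merge 3 vertices and 3 edges, delete both glued faces → V=18, E=48, F=32.
Check: V − E + F = 18 − 48 + 32 = 2.

48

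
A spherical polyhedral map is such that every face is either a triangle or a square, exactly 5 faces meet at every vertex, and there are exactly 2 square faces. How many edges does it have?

40

Let x be the number of triangles; then F = 2 + x.
Edge–face incidences: 2E = 4·2 + 3·x = 8 + 3x.
Every vertex has degree 5, so 5V = 2E.
Euler: V − E + F = 2 ⇒ (2E)/5 − E + (2 + x) = 2.
Multiply by 10: 2·(2E) − 5·(2E) + 10·(2 + x) = 20, i.e. 20 + 10x − 3·(8 + 3x) = 20.
Collecting terms: x − 4 = 20, so x = 24.
Then 2E = 8 + 3·24 = 80, so E = 40, V = 2E/5 = 16, F = 2 + 24 = 26.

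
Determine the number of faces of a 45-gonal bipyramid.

A bipyramid over an n-gon has 2n triangular faces and n + 2 vertices: V = 45 + 2 = 47, E = 3·45 = 135, F = 2·45 = 90.

90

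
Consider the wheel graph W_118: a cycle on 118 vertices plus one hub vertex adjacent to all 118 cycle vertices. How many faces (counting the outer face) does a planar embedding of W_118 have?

W_118 has V = 118 + 1 = 119 vertices and E = 2·118 = 236 edges.
By Euler's formula F = 2 − V + E = 2 − 119 + 236 = 119.

119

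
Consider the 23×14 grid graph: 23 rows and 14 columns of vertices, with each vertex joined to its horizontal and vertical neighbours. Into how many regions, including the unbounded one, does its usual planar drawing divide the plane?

The grid has V = 23·14 = 322 vertices and E = 23·13 + 14·22 = 607 edges.
F = 2 − V + E = 2 − 322 + 607 = 287.

287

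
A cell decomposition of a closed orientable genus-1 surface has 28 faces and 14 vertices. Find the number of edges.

42

For a closed orientable surface of genus 1, χ = 2 − 2·1 = 0.
E = V + F − (0) = 14 + 28 − (0) = 42.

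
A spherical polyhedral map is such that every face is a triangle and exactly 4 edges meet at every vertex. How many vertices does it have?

6

Each face has 3 edges and each edge borders two faces, so 2E = 3F.
Each vertex has degree 4, so 4V = 2E and hence V = 3F/4.
Euler: V − E + F = 2 ⇒ (3F/4) − (3F/2) + F = 2.
Multiply by 8: (6 − 12 + 8)F = 16, i.e. 2F = 16.
So F = 8, E = 3·8/2 = 12, V = 3·8/4 = 6.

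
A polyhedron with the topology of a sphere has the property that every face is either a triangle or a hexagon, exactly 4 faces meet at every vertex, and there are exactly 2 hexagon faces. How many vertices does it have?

12

Let x be the number of triangles; then F = 2 + x.
Edge–face incidences: 2E = 6·2 + 3·x = 12 + 3x.
Every vertex has degree 4, so 4V = 2E.
Euler: V − E + F = 2 ⇒ (2E)/4 − E + (2 + x) = 2.
Multiply by 8: 2·(2E) − 4·(2E) + 8·(2 + x) = 16, i.e. 16 + 8x − 2·(12 + 3x) = 16.
Collecting terms: 2x − 8 = 16, so 2x = 24, so x = 12.
Then 2E = 12 + 3·12 = 48, so E = 24, V = 2E/4 = 12, F = 2 + 12 = 14.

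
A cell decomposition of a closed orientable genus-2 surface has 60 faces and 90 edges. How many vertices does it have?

28

For a closed orientable surface of genus 2, χ = 2 − 2·2 = -2.
V = -2 + E − F = -2 + 90 − 60 = 28.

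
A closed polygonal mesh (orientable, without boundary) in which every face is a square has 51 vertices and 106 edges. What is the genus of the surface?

2

Every face is a square and each edge borders two faces, so 4F = 2·106, giving F = 53.
χ = V − E + F = 51 − 106 + 53 = -2.
For a closed orientable surface χ = 2 − 2g, so g = (2 − (-2))/2 = 2.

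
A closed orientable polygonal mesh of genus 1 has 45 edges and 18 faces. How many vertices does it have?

27

For a closed orientable surface of genus 1, χ = 2 − 2·1 = 0.
V = 0 + E − F = 0 + 45 − 18 = 27.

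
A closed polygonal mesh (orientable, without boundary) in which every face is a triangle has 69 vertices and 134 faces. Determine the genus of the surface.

Every face is a triangle, so 2E = 3·134 = 402, giving E = 201.
χ = V − E + F = 69 − 201 + 134 = 2.
For a closed orientable surface χ = 2 − 2g, so g = (2 − (2))/2 = 0.

0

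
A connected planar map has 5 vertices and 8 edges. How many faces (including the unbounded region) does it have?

Euler's formula for a connected plane graph: V − E + F = 2, so F = 2 − 5 + 8 = 5.

5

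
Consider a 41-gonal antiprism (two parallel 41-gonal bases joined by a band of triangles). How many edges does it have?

164

An antiprism on an n-gon has two n-gon caps and 2n triangles: V = 2·41 = 82, E = 4·41 = 164, F = 2·41 + 2 = 84.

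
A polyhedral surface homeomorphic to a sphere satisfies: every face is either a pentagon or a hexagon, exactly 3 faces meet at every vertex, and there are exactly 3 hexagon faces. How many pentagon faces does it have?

12

Let x be the number of pentagons; then F = 3 + x.
Edge–face incidences: 2E = 6·3 + 5·x = 18 + 5x.
Every vertex has degree 3, so 3V = 2E.
Euler: V − E + F = 2 ⇒ (2E)/3 − E + (3 + x) = 2.
Multiply by 6: 2·(2E) − 3·(2E) + 6·(3 + x) = 12, i.e. 18 + 6x − (18 + 5x) = 12.
Collecting terms: x = 12.
Then 2E = 18 + 5·12 = 78, so E = 39, V = 2E/3 = 26, F = 3 + 12 = 15.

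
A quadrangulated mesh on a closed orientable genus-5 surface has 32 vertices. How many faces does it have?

χ = 2 − 2·5 = -8, and every face is a square so 4F = 2E.
V − E + F = -8 with E = 4F/2 gives 32 − (4/2 − 1)·F = -8, so F = 40 and E = 80.

40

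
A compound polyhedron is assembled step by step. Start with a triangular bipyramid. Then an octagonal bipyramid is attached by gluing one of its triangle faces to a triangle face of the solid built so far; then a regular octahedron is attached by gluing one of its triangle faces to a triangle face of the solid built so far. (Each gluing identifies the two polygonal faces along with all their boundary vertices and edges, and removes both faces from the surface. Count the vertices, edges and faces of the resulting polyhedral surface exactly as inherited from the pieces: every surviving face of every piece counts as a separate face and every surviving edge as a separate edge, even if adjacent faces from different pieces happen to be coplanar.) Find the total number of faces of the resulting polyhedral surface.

A triangular bipyramid: V=5, E=9, F=6.
Attach an octagonal bipyramid (V=10, E=24, F=16) along a 3-gon: merge 3 vertices and 3 edges, delete both glued faces → V=12, E=30, F=20.
Attach a regular octahedron (V=6, E=12, F=8) along a 3-gon: merge 3 vertices and 3 edges, delete both glued faces → V=15, E=39, F=26.
Check: V − E + F = 15 − 39 + 26 = 2.

26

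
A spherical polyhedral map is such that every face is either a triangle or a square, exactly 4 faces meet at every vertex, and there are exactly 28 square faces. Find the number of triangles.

8

Let x be the number of triangles; then F = 28 + x.
Edge–face incidences: 2E = 4·28 + 3·x = 112 + 3x.
Every vertex has degree 4, so 4V = 2E.
Euler: V − E + F = 2 ⇒ (2E)/4 − E + (28 + x) = 2.
Multiply by 8: 2·(2E) − 4·(2E) + 8·(28 + x) = 16, i.e. 224 + 8x − 2·(112 + 3x) = 16.
Collecting terms: 2x = 16, so x = 8.
Then 2E = 112 + 3·8 = 136, so E = 68, V = 2E/4 = 34, F = 28 + 8 = 36.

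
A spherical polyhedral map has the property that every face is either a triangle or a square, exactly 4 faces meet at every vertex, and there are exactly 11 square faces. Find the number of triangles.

8

Let x be the number of triangles; then F = 11 + x.
Edge–face incidences: 2E = 4·11 + 3·x = 44 + 3x.
Every vertex has degree 4, so 4V = 2E.
Euler: V − E + F = 2 ⇒ (2E)/4 − E + (11 + x) = 2.
Multiply by 8: 2·(2E) − 4·(2E) + 8·(11 + x) = 16, i.e. 88 + 8x − 2·(44 + 3x) = 16.
Collecting terms: 2x = 16, so x = 8.
Then 2E = 44 + 3·8 = 68, so E = 34, V = 2E/4 = 17, F = 11 + 8 = 19.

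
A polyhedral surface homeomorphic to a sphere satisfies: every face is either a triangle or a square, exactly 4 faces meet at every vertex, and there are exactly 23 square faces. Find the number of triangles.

Let x be the number of triangles; then F = 23 + x.
Edge–face incidences: 2E = 4·23 + 3·x = 92 + 3x.
Every vertex has degree 4, so 4V = 2E.
Euler: V − E + F = 2 ⇒ (2E)/4 − E + (23 + x) = 2.
Multiply by 8: 2·(2E) − 4·(2E) + 8·(23 + x) = 16, i.e. 184 + 8x − 2·(92 + 3x) = 16.
Collecting terms: 2x = 16, so x = 8.
Then 2E = 92 + 3·8 = 116, so E = 58, V = 2E/4 = 29, F = 23 + 8 = 31.

8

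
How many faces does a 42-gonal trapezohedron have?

The n-trapezohedron (dual of the n-antiprism) has V = 2·42 + 2 = 86, E = 4·42 = 168, F = 2·42 = 84.

84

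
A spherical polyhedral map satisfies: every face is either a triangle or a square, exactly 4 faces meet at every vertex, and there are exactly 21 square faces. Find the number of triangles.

8

Let x be the number of triangles; then F = 21 + x.
Edge–face incidences: 2E = 4·21 + 3·x = 84 + 3x.
Every vertex has degree 4, so 4V = 2E.
Euler: V − E + F = 2 ⇒ (2E)/4 − E + (21 + x) = 2.
Multiply by 8: 2·(2E) − 4·(2E) + 8·(21 + x) = 16, i.e. 168 + 8x − 2·(84 + 3x) = 16.
Collecting terms: 2x = 16, so x = 8.
Then 2E = 84 + 3·8 = 108, so E = 54, V = 2E/4 = 27, F = 21 + 8 = 29.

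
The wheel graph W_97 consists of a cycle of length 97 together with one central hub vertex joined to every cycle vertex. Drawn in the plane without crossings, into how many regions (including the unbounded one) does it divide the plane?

W_97 has V = 97 + 1 = 98 vertices and E = 2·97 = 194 edges.
By Euler's formula F = 2 − V + E = 2 − 98 + 194 = 98.

98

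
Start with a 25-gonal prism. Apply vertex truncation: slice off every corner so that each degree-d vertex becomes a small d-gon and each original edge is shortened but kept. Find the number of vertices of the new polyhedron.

The base solid has V = 50, E = 75, F = 27.
Truncation replaces each original edge-end by a new vertex, so V′ = 2E = 150.
Each original edge survives, and each old vertex of degree d contributes d new edges; summing degrees gives Σd = 2E, so E′ = E + 2E = 3E = 225.
Each original face survives and each original vertex becomes one new face: F′ = F + V = 77.

150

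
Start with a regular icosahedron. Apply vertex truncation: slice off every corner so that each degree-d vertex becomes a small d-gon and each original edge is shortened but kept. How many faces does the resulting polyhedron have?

The base solid has V = 12, E = 30, F = 20.
Truncation replaces each original edge-end by a new vertex, so V′ = 2E = 60.
Each original edge survives, and each old vertex of degree d contributes d new edges; summing degrees gives Σd = 2E, so E′ = E + 2E = 3E = 90.
Each original face survives and each original vertex becomes one new face: F′ = F + V = 32.

32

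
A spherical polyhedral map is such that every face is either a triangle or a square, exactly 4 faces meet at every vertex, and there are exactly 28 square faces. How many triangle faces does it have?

8

Let x be the number of triangles; then F = 28 + x.
Edge–face incidences: 2E = 4·28 + 3·x = 112 + 3x.
Every vertex has degree 4, so 4V = 2E.
Euler: V − E + F = 2 ⇒ (2E)/4 − E + (28 + x) = 2.
Multiply by 8: 2·(2E) − 4·(2E) + 8·(28 + x) = 16, i.e. 224 + 8x − 2·(112 + 3x) = 16.
Collecting terms: 2x = 16, so x = 8.
Then 2E = 112 + 3·8 = 136, so E = 68, V = 2E/4 = 34, F = 28 + 8 = 36.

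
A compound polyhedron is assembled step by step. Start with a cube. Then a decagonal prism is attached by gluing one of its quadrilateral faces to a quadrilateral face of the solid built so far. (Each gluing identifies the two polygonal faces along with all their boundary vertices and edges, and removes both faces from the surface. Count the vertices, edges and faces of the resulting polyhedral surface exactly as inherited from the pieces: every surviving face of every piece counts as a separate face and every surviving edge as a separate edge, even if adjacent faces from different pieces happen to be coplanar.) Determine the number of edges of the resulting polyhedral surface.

38

A cube: V=8, E=12, F=6.
Attach a decagonal prism (V=20, E=30, F=12) along a 4-gon: merge 4 vertices and 4 edges, delete both glued faces → V=24, E=38, F=16.
Check: V − E + F = 24 − 38 + 16 = 2.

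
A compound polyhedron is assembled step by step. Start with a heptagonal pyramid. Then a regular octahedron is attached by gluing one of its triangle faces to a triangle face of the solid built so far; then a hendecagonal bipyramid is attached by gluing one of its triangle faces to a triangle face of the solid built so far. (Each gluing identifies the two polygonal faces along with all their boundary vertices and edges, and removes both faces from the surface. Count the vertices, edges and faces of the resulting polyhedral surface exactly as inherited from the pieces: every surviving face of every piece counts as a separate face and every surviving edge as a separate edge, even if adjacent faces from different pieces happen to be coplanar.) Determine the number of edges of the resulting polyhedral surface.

53

A heptagonal pyramid: V=8, E=14, F=8.
Attach a regular octahedron (V=6, E=12, F=8) along a 3-gon: merge 3 vertices and 3 edges, delete both glued faces → V=11, E=23, F=14.
Attach a hendecagonal bipyramid (V=13, E=33, F=22) along a 3-gon: merge 3 vertices and 3 edges, delete both glued faces → V=21, E=53, F=34.
Check: V − E + F = 21 − 53 + 34 = 2.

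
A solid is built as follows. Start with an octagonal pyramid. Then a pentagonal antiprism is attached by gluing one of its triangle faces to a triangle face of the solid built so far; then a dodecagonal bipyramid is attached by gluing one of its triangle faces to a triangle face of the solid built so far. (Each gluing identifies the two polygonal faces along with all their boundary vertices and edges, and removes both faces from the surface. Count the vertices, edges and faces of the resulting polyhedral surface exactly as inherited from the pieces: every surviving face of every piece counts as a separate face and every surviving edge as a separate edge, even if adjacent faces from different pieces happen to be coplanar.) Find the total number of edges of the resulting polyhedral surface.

An octagonal pyramid: V=9, E=16, F=9.
Attach a pentagonal antiprism (V=10, E=20, F=12) along a 3-gon: merge 3 vertices and 3 edges, delete both glued faces → V=16, E=33, F=19.
Attach a dodecagonal bipyramid (V=14, E=36, F=24) along a 3-gon: merge 3 vertices and 3 edges, delete both glued faces → V=27, E=66, F=41.
Check: V − E + F = 27 − 66 + 41 = 2.

66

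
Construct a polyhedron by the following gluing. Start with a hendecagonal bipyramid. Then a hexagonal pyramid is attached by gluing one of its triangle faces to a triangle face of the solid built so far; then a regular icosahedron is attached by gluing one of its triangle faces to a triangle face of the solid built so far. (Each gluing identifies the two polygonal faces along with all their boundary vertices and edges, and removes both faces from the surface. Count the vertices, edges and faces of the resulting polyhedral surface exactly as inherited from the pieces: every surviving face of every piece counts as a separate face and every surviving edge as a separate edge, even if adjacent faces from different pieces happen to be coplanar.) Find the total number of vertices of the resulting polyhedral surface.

26

A hendecagonal bipyramid: V=13, E=33, F=22.
Attach a hexagonal pyramid (V=7, E=12, F=7) along a 3-gon: merge 3 vertices and 3 edges, delete both glued faces → V=17, E=42, F=27.
Attach a regular icosahedron (V=12, E=30, F=20) along a 3-gon: merge 3 vertices and 3 edges, delete both glued faces → V=26, E=69, F=45.
Check: V − E + F = 26 − 69 + 45 = 2.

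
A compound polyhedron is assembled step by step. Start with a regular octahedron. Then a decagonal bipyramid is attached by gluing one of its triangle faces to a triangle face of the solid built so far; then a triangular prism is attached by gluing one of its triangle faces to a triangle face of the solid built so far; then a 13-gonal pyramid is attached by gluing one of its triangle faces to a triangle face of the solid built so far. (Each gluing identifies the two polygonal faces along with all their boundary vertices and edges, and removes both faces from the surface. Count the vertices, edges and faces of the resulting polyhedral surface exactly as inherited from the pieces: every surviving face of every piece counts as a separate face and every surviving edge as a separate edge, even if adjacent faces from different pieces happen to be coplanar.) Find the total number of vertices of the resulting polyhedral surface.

29

A regular octahedron: V=6, E=12, F=8.
Attach a decagonal bipyramid (V=12, E=30, F=20) along a 3-gon: merge 3 vertices and 3 edges, delete both glued faces → V=15, E=39, F=26.
Attach a triangular prism (V=6, E=9, F=5) along a 3-gon: merge 3 vertices and 3 edges, delete both glued faces → V=18, E=45, F=29.
Attach a 13-gonal pyramid (V=14, E=26, F=14) along a 3-gon: merge 3 vertices and 3 edges, delete both glued faces → V=29, E=68, F=41.
Check: V − E + F = 29 − 68 + 41 = 2.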